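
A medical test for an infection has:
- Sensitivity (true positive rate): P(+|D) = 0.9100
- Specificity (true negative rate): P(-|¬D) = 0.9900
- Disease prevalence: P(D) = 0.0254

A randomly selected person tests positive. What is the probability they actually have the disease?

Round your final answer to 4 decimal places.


Let D = has disease, + = positive test

Given:
- P(D) = 0.0254 (prevalence)
- P(+|D) = 0.9100 (sensitivity)
- P(-|¬D) = 0.9900 (specificity)
- P(+|¬D) = 0.0100 (false positive rate = 1 - specificity)

Step 1: Find P(+)
P(+) = P(+|D)P(D) + P(+|¬D)P(¬D)
     = 0.9100 × 0.0254 + 0.0100 × 0.9746
     = 0.02311400 + 0.00974600
     = 0.03286000

Step 2: Apply Bayes' theorem for P(D|+)
P(D|+) = P(+|D)P(D) / P(+)
       = 0.02311400 / 0.03286000
       = 0.7034


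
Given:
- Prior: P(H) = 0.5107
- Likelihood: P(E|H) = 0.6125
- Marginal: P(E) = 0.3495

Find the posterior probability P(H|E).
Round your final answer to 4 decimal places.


Using Bayes' theorem:

P(H|E) = P(E|H) × P(H) / P(E)
       = 0.6125 × 0.5107 / 0.3495
       = 0.31280375 / 0.3495
       = 0.8950

The evidence strengthens our belief in H.
Prior: 0.5107 → Posterior: 0.8950


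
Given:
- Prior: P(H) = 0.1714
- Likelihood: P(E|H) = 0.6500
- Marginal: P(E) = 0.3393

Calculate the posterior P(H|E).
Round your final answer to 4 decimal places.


Using Bayes' theorem:

P(H|E) = P(E|H) × P(H) / P(E)
       = 0.6500 × 0.1714 / 0.3393
       = 0.11141000 / 0.3393
       = 0.3284

The evidence strengthens our belief in H.
Prior: 0.1714 → Posterior: 0.3284


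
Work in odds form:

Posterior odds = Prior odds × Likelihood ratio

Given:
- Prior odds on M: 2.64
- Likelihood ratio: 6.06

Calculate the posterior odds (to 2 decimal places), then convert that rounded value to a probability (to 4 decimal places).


Step 1: Calculate posterior odds
Posterior odds = Prior odds × LR
               = 2.64 × 6.06
               = 16.00

Step 2: Convert to probability
P(M|E) = Posterior odds / (1 + Posterior odds)
       = 16.00 / (1 + 16.00)
       = 16.00 / 17.00
       = 0.9412

The evidence increased P(M) from 0.7253 to 0.9412.


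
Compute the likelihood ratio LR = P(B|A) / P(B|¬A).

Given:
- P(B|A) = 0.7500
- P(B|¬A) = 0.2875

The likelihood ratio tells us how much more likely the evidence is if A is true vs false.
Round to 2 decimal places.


Likelihood Ratio (LR) = P(B|A) / P(B|¬A)

LR = 0.7500 / 0.2875
   = 2.61

The evidence is 2.61 times more likely if A is true than if A is false.
Because LR exceeds 1, B is evidence for A.


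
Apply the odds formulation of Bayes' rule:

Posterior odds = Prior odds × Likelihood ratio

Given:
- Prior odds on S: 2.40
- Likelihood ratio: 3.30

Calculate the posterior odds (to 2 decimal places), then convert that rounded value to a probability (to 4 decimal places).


Step 1: Calculate posterior odds
Posterior odds = Prior odds × LR
               = 2.40 × 3.30
               = 7.92

Step 2: Convert to probability
P(S|E) = Posterior odds / (1 + Posterior odds)
       = 7.92 / (1 + 7.92)
       = 7.92 / 8.92
       = 0.8879

The evidence increased P(S) from 0.7059 to 0.8879.


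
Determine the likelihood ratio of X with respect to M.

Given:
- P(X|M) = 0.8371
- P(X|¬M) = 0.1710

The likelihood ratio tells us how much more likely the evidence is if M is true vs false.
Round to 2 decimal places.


Likelihood Ratio (LR) = P(X|M) / P(X|¬M)

LR = 0.8371 / 0.1710
   = 4.90

The evidence is 4.90 times more likely if M is true than if M is false.
LR > 1, so observing X raises the odds in favor of M.


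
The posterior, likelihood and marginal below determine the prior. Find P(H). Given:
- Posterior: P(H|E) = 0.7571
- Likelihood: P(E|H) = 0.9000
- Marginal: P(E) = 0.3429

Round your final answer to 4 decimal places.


From Bayes' theorem: P(H|E) = P(E|H) × P(H) / P(E)

Rearranging for P(H):
P(H) = P(H|E) × P(E) / P(E|H)
     = 0.7571 × 0.3429 / 0.9000
     = 0.25960959 / 0.9000
     = 0.2885


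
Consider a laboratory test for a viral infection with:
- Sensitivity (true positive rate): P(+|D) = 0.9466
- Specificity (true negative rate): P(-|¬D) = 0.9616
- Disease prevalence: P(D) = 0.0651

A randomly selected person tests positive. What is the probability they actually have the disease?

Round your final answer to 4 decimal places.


Let D = has disease, + = positive test

Given:
- P(D) = 0.0651 (prevalence)
- P(+|D) = 0.9466 (sensitivity)
- P(-|¬D) = 0.9616 (specificity)
- P(+|¬D) = 0.0384 (false positive rate = 1 - specificity)

Step 1: Find P(+)
P(+) = P(+|D)P(D) + P(+|¬D)P(¬D)
     = 0.9466 × 0.0651 + 0.0384 × 0.9349
     = 0.06162366 + 0.03590016
     = 0.09752382

Step 2: Apply Bayes' theorem for P(D|+)
P(D|+) = P(+|D)P(D) / P(+)
       = 0.06162366 / 0.09752382
       = 0.6319


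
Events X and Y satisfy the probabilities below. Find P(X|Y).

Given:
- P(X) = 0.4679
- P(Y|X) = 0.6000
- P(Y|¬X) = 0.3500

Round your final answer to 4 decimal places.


Bayes' theorem: P(X|Y) = P(Y|X) × P(X) / P(Y)

Step 1: Calculate P(Y) using law of total probability
P(Y) = P(Y|X)P(X) + P(Y|¬X)P(¬X)
     = 0.6000 × 0.4679 + 0.3500 × 0.5321
     = 0.28074000 + 0.18623500
     = 0.46697500

Step 2: Apply Bayes' theorem
P(X|Y) = P(Y|X) × P(X) / P(Y)
       = 0.28074000 / 0.46697500
       = 0.6012


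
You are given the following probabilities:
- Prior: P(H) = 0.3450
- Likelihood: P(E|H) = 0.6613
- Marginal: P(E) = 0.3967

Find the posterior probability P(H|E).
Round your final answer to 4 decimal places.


Using Bayes' theorem:

P(H|E) = P(E|H) × P(H) / P(E)
       = 0.6613 × 0.3450 / 0.3967
       = 0.22814850 / 0.3967
       = 0.5751

The evidence strengthens our belief in H.
Prior: 0.3450 → Posterior: 0.5751


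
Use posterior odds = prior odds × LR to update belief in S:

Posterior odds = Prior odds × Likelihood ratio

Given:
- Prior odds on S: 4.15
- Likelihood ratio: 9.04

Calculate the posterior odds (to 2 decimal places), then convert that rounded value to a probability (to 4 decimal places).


Step 1: Calculate posterior odds
Posterior odds = Prior odds × LR
               = 4.15 × 9.04
               = 37.52

Step 2: Convert to probability
P(S|E) = Posterior odds / (1 + Posterior odds)
       = 37.52 / (1 + 37.52)
       = 37.52 / 38.52
       = 0.9740

The evidence increased P(S) from 0.8058 to 0.9740.


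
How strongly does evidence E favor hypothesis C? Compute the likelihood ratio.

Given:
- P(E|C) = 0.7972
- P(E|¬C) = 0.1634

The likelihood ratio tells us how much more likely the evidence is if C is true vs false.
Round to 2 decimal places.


Likelihood Ratio (LR) = P(E|C) / P(E|¬C)

LR = 0.7972 / 0.1634
   = 4.88

The evidence is 4.88 times more likely if C is true than if C is false.
Because LR exceeds 1, E is evidence for C.


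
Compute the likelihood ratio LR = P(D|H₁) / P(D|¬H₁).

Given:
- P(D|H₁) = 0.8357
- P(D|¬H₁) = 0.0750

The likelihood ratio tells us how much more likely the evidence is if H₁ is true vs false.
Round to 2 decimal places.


Likelihood Ratio (LR) = P(D|H₁) / P(D|¬H₁)

LR = 0.8357 / 0.0750
   = 11.14

The evidence is 11.14 times more likely if H₁ is true than if H₁ is false.
LR > 1, so observing D raises the odds in favor of H₁.


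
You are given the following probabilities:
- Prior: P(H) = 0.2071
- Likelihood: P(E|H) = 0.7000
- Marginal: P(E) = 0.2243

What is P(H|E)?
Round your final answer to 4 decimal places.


Using Bayes' theorem:

P(H|E) = P(E|H) × P(H) / P(E)
       = 0.7000 × 0.2071 / 0.2243
       = 0.14497000 / 0.2243
       = 0.6463

The evidence strengthens our belief in H.
Prior: 0.2071 → Posterior: 0.6463


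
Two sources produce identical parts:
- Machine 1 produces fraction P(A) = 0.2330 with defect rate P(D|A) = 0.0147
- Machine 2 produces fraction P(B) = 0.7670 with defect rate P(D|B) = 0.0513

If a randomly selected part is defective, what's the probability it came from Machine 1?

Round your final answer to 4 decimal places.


Let A = from Machine 1, D = defective

Given:
- P(A) = 0.2330, P(B) = 0.7670
- P(D|A) = 0.0147, P(D|B) = 0.0513

Step 1: Find P(D)
P(D) = P(D|A)P(A) + P(D|B)P(B)
     = 0.0147 × 0.2330 + 0.0513 × 0.7670
     = 0.00342510 + 0.03934710
     = 0.04277220

Step 2: Apply Bayes' theorem
P(A|D) = P(D|A)P(A) / P(D)
       = 0.00342510 / 0.04277220
       = 0.0801


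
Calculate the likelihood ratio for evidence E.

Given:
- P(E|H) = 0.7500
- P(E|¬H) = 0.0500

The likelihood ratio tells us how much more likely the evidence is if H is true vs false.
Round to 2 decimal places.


Likelihood Ratio (LR) = P(E|H) / P(E|¬H)

LR = 0.7500 / 0.0500
   = 15.00

The evidence is 15.00 times more likely if H is true than if H is false.
LR > 1, so observing E raises the odds in favor of H.


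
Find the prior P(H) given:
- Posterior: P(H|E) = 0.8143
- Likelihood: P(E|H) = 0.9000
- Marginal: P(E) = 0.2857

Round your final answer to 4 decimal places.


From Bayes' theorem: P(H|E) = P(E|H) × P(H) / P(E)

Rearranging for P(H):
P(H) = P(H|E) × P(E) / P(E|H)
     = 0.8143 × 0.2857 / 0.9000
     = 0.23264551 / 0.9000
     = 0.2585


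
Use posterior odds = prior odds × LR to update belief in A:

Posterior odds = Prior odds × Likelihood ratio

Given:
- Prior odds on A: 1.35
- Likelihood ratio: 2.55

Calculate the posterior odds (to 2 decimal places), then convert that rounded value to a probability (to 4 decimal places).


Step 1: Calculate posterior odds
Posterior odds = Prior odds × LR
               = 1.35 × 2.55
               = 3.44

Step 2: Convert to probability
P(A|E) = Posterior odds / (1 + Posterior odds)
       = 3.44 / (1 + 3.44)
       = 3.44 / 4.44
       = 0.7748

The evidence increased P(A) from 0.5745 to 0.7748.


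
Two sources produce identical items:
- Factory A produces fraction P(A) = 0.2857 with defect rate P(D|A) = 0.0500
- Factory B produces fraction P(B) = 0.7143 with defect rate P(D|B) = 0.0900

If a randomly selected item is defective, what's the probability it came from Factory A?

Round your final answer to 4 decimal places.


Let A = from Factory A, D = defective

Given:
- P(A) = 0.2857, P(B) = 0.7143
- P(D|A) = 0.0500, P(D|B) = 0.0900

Step 1: Find P(D)
P(D) = P(D|A)P(A) + P(D|B)P(B)
     = 0.0500 × 0.2857 + 0.0900 × 0.7143
     = 0.01428500 + 0.06428700
     = 0.07857200

Step 2: Apply Bayes' theorem
P(A|D) = P(D|A)P(A) / P(D)
       = 0.01428500 / 0.07857200
       = 0.1818


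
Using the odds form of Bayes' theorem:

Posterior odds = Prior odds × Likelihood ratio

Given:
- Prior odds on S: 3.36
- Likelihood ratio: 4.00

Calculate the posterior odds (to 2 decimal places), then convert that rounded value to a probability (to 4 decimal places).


Step 1: Calculate posterior odds
Posterior odds = Prior odds × LR
               = 3.36 × 4.00
               = 13.44

Step 2: Convert to probability
P(S|E) = Posterior odds / (1 + Posterior odds)
       = 13.44 / (1 + 13.44)
       = 13.44 / 14.44
       = 0.9307

The evidence increased P(S) from 0.7706 to 0.9307.


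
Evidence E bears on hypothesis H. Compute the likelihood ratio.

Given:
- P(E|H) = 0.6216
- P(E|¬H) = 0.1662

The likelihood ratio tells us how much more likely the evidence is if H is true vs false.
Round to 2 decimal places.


Likelihood Ratio (LR) = P(E|H) / P(E|¬H)

LR = 0.6216 / 0.1662
   = 3.74

The evidence is 3.74 times more likely if H is true than if H is false.
LR > 1, so observing E raises the odds in favor of H.


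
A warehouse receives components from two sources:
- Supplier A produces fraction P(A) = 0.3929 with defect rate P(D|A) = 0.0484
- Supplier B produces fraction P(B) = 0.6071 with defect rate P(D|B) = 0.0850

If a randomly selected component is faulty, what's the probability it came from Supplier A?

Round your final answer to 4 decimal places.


Let A = from Supplier A, D = faulty

Given:
- P(A) = 0.3929, P(B) = 0.6071
- P(D|A) = 0.0484, P(D|B) = 0.0850

Step 1: Find P(D)
P(D) = P(D|A)P(A) + P(D|B)P(B)
     = 0.0484 × 0.3929 + 0.0850 × 0.6071
     = 0.01901636 + 0.05160350
     = 0.07061986

Step 2: Apply Bayes' theorem
P(A|D) = P(D|A)P(A) / P(D)
       = 0.01901636 / 0.07061986
       = 0.2693


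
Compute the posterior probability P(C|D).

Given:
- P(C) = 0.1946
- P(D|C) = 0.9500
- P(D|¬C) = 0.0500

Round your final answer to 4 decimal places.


Bayes' theorem: P(C|D) = P(D|C) × P(C) / P(D)

Step 1: Calculate P(D) using law of total probability
P(D) = P(D|C)P(C) + P(D|¬C)P(¬C)
     = 0.9500 × 0.1946 + 0.0500 × 0.8054
     = 0.18487000 + 0.04027000
     = 0.22514000

Step 2: Apply Bayes' theorem
P(C|D) = P(D|C) × P(C) / P(D)
       = 0.18487000 / 0.22514000
       = 0.8211


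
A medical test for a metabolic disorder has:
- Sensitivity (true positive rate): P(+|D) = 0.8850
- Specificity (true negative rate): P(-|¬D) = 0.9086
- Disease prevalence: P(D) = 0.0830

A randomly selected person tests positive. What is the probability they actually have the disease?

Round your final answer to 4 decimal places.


Let D = has disease, + = positive test

Given:
- P(D) = 0.0830 (prevalence)
- P(+|D) = 0.8850 (sensitivity)
- P(-|¬D) = 0.9086 (specificity)
- P(+|¬D) = 0.0914 (false positive rate = 1 - specificity)

Step 1: Find P(+)
P(+) = P(+|D)P(D) + P(+|¬D)P(¬D)
     = 0.8850 × 0.0830 + 0.0914 × 0.9170
     = 0.07345500 + 0.08381380
     = 0.15726880

Step 2: Apply Bayes' theorem for P(D|+)
P(D|+) = P(+|D)P(D) / P(+)
       = 0.07345500 / 0.15726880
       = 0.4671


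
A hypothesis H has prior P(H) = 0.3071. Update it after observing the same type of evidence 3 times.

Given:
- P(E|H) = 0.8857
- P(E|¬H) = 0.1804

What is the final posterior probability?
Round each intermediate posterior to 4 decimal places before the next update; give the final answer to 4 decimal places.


Sequential Bayesian updating:

Initial prior: P(H) = 0.3071

Update 1:
  P(E) = 0.8857 × 0.3071 + 0.1804 × 0.6929 = 0.27199847 + 0.12499916 = 0.39699763
  P(H|E) = 0.27199847 / 0.39699763 = 0.6851

Update 2:
  P(E) = 0.8857 × 0.6851 + 0.1804 × 0.3149 = 0.60679307 + 0.05680796 = 0.66360103
  P(H|E) = 0.60679307 / 0.66360103 = 0.9144

Update 3:
  P(E) = 0.8857 × 0.9144 + 0.1804 × 0.0856 = 0.80988408 + 0.01544224 = 0.82532632
  P(H|E) = 0.80988408 / 0.82532632 = 0.9813

Final posterior: 0.9813


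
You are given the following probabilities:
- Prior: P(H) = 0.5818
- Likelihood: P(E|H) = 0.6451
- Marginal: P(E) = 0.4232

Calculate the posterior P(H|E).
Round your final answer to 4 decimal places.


Using Bayes' theorem:

P(H|E) = P(E|H) × P(H) / P(E)
       = 0.6451 × 0.5818 / 0.4232
       = 0.37531918 / 0.4232
       = 0.8869

The evidence strengthens our belief in H.
Prior: 0.5818 → Posterior: 0.8869


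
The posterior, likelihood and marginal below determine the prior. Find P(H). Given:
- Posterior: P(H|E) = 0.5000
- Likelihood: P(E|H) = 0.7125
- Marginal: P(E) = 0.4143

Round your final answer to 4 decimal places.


From Bayes' theorem: P(H|E) = P(E|H) × P(H) / P(E)

Rearranging for P(H):
P(H) = P(H|E) × P(E) / P(E|H)
     = 0.5000 × 0.4143 / 0.7125
     = 0.20715000 / 0.7125
     = 0.2907


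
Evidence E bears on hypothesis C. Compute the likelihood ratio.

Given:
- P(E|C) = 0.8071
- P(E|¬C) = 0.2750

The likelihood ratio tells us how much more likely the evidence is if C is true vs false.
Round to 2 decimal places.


Likelihood Ratio (LR) = P(E|C) / P(E|¬C)

LR = 0.8071 / 0.2750
   = 2.93

The evidence is 2.93 times more likely if C is true than if C is false.
Because LR exceeds 1, E is evidence for C.


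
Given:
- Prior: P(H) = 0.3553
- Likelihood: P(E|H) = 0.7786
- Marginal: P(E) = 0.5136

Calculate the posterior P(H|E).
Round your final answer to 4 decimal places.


Using Bayes' theorem:

P(H|E) = P(E|H) × P(H) / P(E)
       = 0.7786 × 0.3553 / 0.5136
       = 0.27663658 / 0.5136
       = 0.5386

The evidence strengthens our belief in H.
Prior: 0.3553 → Posterior: 0.5386


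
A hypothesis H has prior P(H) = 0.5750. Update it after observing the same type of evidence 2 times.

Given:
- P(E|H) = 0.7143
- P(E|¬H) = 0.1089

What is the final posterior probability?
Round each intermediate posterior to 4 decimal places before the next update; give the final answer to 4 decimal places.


Sequential Bayesian updating:

Initial prior: P(H) = 0.5750

Update 1:
  P(E) = 0.7143 × 0.5750 + 0.1089 × 0.4250 = 0.41072250 + 0.04628250 = 0.45700500
  P(H|E) = 0.41072250 / 0.45700500 = 0.8987

Update 2:
  P(E) = 0.7143 × 0.8987 + 0.1089 × 0.1013 = 0.64194141 + 0.01103157 = 0.65297298
  P(H|E) = 0.64194141 / 0.65297298 = 0.9831

Final posterior: 0.9831


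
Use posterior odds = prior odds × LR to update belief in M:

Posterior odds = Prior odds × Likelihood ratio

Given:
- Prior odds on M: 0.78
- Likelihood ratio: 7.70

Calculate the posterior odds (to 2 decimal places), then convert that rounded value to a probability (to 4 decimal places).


Step 1: Calculate posterior odds
Posterior odds = Prior odds × LR
               = 0.78 × 7.70
               = 6.01

Step 2: Convert to probability
P(M|E) = Posterior odds / (1 + Posterior odds)
       = 6.01 / (1 + 6.01)
       = 6.01 / 7.01
       = 0.8573

The evidence increased P(M) from 0.4382 to 0.8573.


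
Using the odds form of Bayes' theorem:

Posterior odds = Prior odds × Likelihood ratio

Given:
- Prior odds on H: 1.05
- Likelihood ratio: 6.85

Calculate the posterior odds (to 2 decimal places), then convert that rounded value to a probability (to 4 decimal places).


Step 1: Calculate posterior odds
Posterior odds = Prior odds × LR
               = 1.05 × 6.85
               = 7.19

Step 2: Convert to probability
P(H|E) = Posterior odds / (1 + Posterior odds)
       = 7.19 / (1 + 7.19)
       = 7.19 / 8.19
       = 0.8779

The evidence increased P(H) from 0.5122 to 0.8779.


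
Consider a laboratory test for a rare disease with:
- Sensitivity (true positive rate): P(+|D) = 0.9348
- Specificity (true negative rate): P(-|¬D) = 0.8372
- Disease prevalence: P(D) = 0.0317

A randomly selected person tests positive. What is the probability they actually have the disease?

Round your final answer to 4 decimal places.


Let D = has disease, + = positive test

Given:
- P(D) = 0.0317 (prevalence)
- P(+|D) = 0.9348 (sensitivity)
- P(-|¬D) = 0.8372 (specificity)
- P(+|¬D) = 0.1628 (false positive rate = 1 - specificity)

Step 1: Find P(+)
P(+) = P(+|D)P(D) + P(+|¬D)P(¬D)
     = 0.9348 × 0.0317 + 0.1628 × 0.9683
     = 0.02963316 + 0.15763924
     = 0.18727240

Step 2: Apply Bayes' theorem for P(D|+)
P(D|+) = P(+|D)P(D) / P(+)
       = 0.02963316 / 0.18727240
       = 0.1582


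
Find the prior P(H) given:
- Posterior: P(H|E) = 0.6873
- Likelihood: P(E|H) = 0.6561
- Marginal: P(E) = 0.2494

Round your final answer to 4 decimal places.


From Bayes' theorem: P(H|E) = P(E|H) × P(H) / P(E)

Rearranging for P(H):
P(H) = P(H|E) × P(E) / P(E|H)
     = 0.6873 × 0.2494 / 0.6561
     = 0.17141262 / 0.6561
     = 0.2613


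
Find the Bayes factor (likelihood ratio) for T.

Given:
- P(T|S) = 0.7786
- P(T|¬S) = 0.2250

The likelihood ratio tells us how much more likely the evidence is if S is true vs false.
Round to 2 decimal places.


Likelihood Ratio (LR) = P(T|S) / P(T|¬S)

LR = 0.7786 / 0.2250
   = 3.46

The evidence is 3.46 times more likely if S is true than if S is false.
Since LR > 1, the evidence supports S over ¬S.


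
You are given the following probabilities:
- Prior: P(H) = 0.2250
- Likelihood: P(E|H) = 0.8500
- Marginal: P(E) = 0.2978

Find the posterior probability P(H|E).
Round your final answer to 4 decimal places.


Using Bayes' theorem:

P(H|E) = P(E|H) × P(H) / P(E)
       = 0.8500 × 0.2250 / 0.2978
       = 0.19125000 / 0.2978
       = 0.6422

The evidence strengthens our belief in H.
Prior: 0.2250 → Posterior: 0.6422


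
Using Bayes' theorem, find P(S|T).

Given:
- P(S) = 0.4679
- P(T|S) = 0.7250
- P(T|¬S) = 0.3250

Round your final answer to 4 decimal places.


Bayes' theorem: P(S|T) = P(T|S) × P(S) / P(T)

Step 1: Calculate P(T) using law of total probability
P(T) = P(T|S)P(S) + P(T|¬S)P(¬S)
     = 0.7250 × 0.4679 + 0.3250 × 0.5321
     = 0.33922750 + 0.17293250
     = 0.51216000

Step 2: Apply Bayes' theorem
P(S|T) = P(T|S) × P(S) / P(T)
       = 0.33922750 / 0.51216000
       = 0.6623


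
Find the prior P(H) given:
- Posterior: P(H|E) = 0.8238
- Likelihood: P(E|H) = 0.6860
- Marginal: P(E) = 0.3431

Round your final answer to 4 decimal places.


From Bayes' theorem: P(H|E) = P(E|H) × P(H) / P(E)

Rearranging for P(H):
P(H) = P(H|E) × P(E) / P(E|H)
     = 0.8238 × 0.3431 / 0.6860
     = 0.28264578 / 0.6860
     = 0.4120


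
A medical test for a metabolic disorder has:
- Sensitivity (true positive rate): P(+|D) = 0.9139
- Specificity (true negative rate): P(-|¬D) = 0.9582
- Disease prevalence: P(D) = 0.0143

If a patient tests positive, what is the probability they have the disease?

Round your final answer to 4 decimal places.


Let D = has disease, + = positive test

Given:
- P(D) = 0.0143 (prevalence)
- P(+|D) = 0.9139 (sensitivity)
- P(-|¬D) = 0.9582 (specificity)
- P(+|¬D) = 0.0418 (false positive rate = 1 - specificity)

Step 1: Find P(+)
P(+) = P(+|D)P(D) + P(+|¬D)P(¬D)
     = 0.9139 × 0.0143 + 0.0418 × 0.9857
     = 0.01306877 + 0.04120226
     = 0.05427103

Step 2: Apply Bayes' theorem for P(D|+)
P(D|+) = P(+|D)P(D) / P(+)
       = 0.01306877 / 0.05427103
       = 0.2408


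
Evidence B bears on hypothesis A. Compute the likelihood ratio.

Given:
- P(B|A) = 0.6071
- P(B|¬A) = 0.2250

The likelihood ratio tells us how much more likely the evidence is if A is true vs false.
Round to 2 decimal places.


Likelihood Ratio (LR) = P(B|A) / P(B|¬A)

LR = 0.6071 / 0.2250
   = 2.70

The evidence is 2.70 times more likely if A is true than if A is false.
Since LR > 1, the evidence supports A over ¬A.


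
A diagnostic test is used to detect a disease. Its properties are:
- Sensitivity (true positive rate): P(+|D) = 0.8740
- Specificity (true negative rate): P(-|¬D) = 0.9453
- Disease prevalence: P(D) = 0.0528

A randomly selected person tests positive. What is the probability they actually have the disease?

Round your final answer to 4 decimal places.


Let D = has disease, + = positive test

Given:
- P(D) = 0.0528 (prevalence)
- P(+|D) = 0.8740 (sensitivity)
- P(-|¬D) = 0.9453 (specificity)
- P(+|¬D) = 0.0547 (false positive rate = 1 - specificity)

Step 1: Find P(+)
P(+) = P(+|D)P(D) + P(+|¬D)P(¬D)
     = 0.8740 × 0.0528 + 0.0547 × 0.9472
     = 0.04614720 + 0.05181184
     = 0.09795904

Step 2: Apply Bayes' theorem for P(D|+)
P(D|+) = P(+|D)P(D) / P(+)
       = 0.04614720 / 0.09795904
       = 0.4711


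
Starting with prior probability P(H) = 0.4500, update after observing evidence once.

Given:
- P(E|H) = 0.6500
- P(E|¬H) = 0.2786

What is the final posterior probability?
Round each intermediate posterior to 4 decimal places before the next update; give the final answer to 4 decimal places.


Sequential Bayesian updating:

Initial prior: P(H) = 0.4500

Update 1:
  P(E) = 0.6500 × 0.4500 + 0.2786 × 0.5500 = 0.29250000 + 0.15323000 = 0.44573000
  P(H|E) = 0.29250000 / 0.44573000 = 0.6562

Final posterior: 0.6562


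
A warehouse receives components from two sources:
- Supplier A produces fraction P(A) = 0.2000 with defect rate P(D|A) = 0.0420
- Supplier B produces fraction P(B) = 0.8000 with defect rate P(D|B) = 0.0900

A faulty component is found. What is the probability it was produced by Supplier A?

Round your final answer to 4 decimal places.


Let A = from Supplier A, D = faulty

Given:
- P(A) = 0.2000, P(B) = 0.8000
- P(D|A) = 0.0420, P(D|B) = 0.0900

Step 1: Find P(D)
P(D) = P(D|A)P(A) + P(D|B)P(B)
     = 0.0420 × 0.2000 + 0.0900 × 0.8000
     = 0.00840000 + 0.07200000
     = 0.08040000

Step 2: Apply Bayes' theorem
P(A|D) = P(D|A)P(A) / P(D)
       = 0.00840000 / 0.08040000
       = 0.1045


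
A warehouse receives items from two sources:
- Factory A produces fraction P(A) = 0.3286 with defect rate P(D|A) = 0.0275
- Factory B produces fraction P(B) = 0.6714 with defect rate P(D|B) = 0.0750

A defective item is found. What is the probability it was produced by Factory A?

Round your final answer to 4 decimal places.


Let A = from Factory A, D = defective

Given:
- P(A) = 0.3286, P(B) = 0.6714
- P(D|A) = 0.0275, P(D|B) = 0.0750

Step 1: Find P(D)
P(D) = P(D|A)P(A) + P(D|B)P(B)
     = 0.0275 × 0.3286 + 0.0750 × 0.6714
     = 0.00903650 + 0.05035500
     = 0.05939150

Step 2: Apply Bayes' theorem
P(A|D) = P(D|A)P(A) / P(D)
       = 0.00903650 / 0.05939150
       = 0.1522


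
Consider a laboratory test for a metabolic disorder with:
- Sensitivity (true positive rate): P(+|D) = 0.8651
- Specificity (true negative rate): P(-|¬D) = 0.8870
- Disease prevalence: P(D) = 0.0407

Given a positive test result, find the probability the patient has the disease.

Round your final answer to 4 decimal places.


Let D = has disease, + = positive test

Given:
- P(D) = 0.0407 (prevalence)
- P(+|D) = 0.8651 (sensitivity)
- P(-|¬D) = 0.8870 (specificity)
- P(+|¬D) = 0.1130 (false positive rate = 1 - specificity)

Step 1: Find P(+)
P(+) = P(+|D)P(D) + P(+|¬D)P(¬D)
     = 0.8651 × 0.0407 + 0.1130 × 0.9593
     = 0.03520957 + 0.10840090
     = 0.14361047

Step 2: Apply Bayes' theorem for P(D|+)
P(D|+) = P(+|D)P(D) / P(+)
       = 0.03520957 / 0.14361047
       = 0.2452


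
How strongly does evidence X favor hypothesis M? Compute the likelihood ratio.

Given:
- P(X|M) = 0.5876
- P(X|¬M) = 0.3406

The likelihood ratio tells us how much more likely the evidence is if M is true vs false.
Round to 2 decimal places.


Likelihood Ratio (LR) = P(X|M) / P(X|¬M)

LR = 0.5876 / 0.3406
   = 1.73

The evidence is 1.73 times more likely if M is true than if M is false.
Since LR > 1, the evidence supports M over ¬M.


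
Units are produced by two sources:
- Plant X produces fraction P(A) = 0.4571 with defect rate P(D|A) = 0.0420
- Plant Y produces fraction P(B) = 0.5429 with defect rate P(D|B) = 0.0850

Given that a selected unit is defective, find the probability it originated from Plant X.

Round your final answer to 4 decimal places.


Let A = from Plant X, D = defective

Given:
- P(A) = 0.4571, P(B) = 0.5429
- P(D|A) = 0.0420, P(D|B) = 0.0850

Step 1: Find P(D)
P(D) = P(D|A)P(A) + P(D|B)P(B)
     = 0.0420 × 0.4571 + 0.0850 × 0.5429
     = 0.01919820 + 0.04614650
     = 0.06534470

Step 2: Apply Bayes' theorem
P(A|D) = P(D|A)P(A) / P(D)
       = 0.01919820 / 0.06534470
       = 0.2938


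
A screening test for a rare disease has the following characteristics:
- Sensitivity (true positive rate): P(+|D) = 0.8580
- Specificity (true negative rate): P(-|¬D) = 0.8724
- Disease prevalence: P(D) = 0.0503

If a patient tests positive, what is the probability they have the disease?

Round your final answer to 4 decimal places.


Let D = has disease, + = positive test

Given:
- P(D) = 0.0503 (prevalence)
- P(+|D) = 0.8580 (sensitivity)
- P(-|¬D) = 0.8724 (specificity)
- P(+|¬D) = 0.1276 (false positive rate = 1 - specificity)

Step 1: Find P(+)
P(+) = P(+|D)P(D) + P(+|¬D)P(¬D)
     = 0.8580 × 0.0503 + 0.1276 × 0.9497
     = 0.04315740 + 0.12118172
     = 0.16433912

Step 2: Apply Bayes' theorem for P(D|+)
P(D|+) = P(+|D)P(D) / P(+)
       = 0.04315740 / 0.16433912
       = 0.2626


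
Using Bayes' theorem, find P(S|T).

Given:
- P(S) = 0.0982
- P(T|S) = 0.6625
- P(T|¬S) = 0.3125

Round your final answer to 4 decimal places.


Bayes' theorem: P(S|T) = P(T|S) × P(S) / P(T)

Step 1: Calculate P(T) using law of total probability
P(T) = P(T|S)P(S) + P(T|¬S)P(¬S)
     = 0.6625 × 0.0982 + 0.3125 × 0.9018
     = 0.06505750 + 0.28181250
     = 0.34687000

Step 2: Apply Bayes' theorem
P(S|T) = P(T|S) × P(S) / P(T)
       = 0.06505750 / 0.34687000
       = 0.1876


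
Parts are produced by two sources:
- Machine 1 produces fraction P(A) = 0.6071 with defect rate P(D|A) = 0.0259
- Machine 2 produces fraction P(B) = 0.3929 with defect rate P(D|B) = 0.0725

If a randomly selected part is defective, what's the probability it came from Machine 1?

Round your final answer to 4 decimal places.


Let A = from Machine 1, D = defective

Given:
- P(A) = 0.6071, P(B) = 0.3929
- P(D|A) = 0.0259, P(D|B) = 0.0725

Step 1: Find P(D)
P(D) = P(D|A)P(A) + P(D|B)P(B)
     = 0.0259 × 0.6071 + 0.0725 × 0.3929
     = 0.01572389 + 0.02848525
     = 0.04420914

Step 2: Apply Bayes' theorem
P(A|D) = P(D|A)P(A) / P(D)
       = 0.01572389 / 0.04420914
       = 0.3557


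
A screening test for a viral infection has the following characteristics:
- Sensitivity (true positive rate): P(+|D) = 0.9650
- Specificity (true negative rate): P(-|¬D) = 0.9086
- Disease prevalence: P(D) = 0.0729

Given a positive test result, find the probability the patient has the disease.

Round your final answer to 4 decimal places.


Let D = has disease, + = positive test

Given:
- P(D) = 0.0729 (prevalence)
- P(+|D) = 0.9650 (sensitivity)
- P(-|¬D) = 0.9086 (specificity)
- P(+|¬D) = 0.0914 (false positive rate = 1 - specificity)

Step 1: Find P(+)
P(+) = P(+|D)P(D) + P(+|¬D)P(¬D)
     = 0.9650 × 0.0729 + 0.0914 × 0.9271
     = 0.07034850 + 0.08473694
     = 0.15508544

Step 2: Apply Bayes' theorem for P(D|+)
P(D|+) = P(+|D)P(D) / P(+)
       = 0.07034850 / 0.15508544
       = 0.4536


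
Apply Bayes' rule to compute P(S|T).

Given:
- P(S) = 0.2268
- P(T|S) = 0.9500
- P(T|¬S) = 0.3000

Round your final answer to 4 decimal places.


Bayes' theorem: P(S|T) = P(T|S) × P(S) / P(T)

Step 1: Calculate P(T) using law of total probability
P(T) = P(T|S)P(S) + P(T|¬S)P(¬S)
     = 0.9500 × 0.2268 + 0.3000 × 0.7732
     = 0.21546000 + 0.23196000
     = 0.44742000

Step 2: Apply Bayes' theorem
P(S|T) = P(T|S) × P(S) / P(T)
       = 0.21546000 / 0.44742000
       = 0.4816


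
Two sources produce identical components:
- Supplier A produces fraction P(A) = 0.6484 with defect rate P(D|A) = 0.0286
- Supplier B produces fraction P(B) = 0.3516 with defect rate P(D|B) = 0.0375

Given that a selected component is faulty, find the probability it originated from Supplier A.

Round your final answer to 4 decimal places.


Let A = from Supplier A, D = faulty

Given:
- P(A) = 0.6484, P(B) = 0.3516
- P(D|A) = 0.0286, P(D|B) = 0.0375

Step 1: Find P(D)
P(D) = P(D|A)P(A) + P(D|B)P(B)
     = 0.0286 × 0.6484 + 0.0375 × 0.3516
     = 0.01854424 + 0.01318500
     = 0.03172924

Step 2: Apply Bayes' theorem
P(A|D) = P(D|A)P(A) / P(D)
       = 0.01854424 / 0.03172924
       = 0.5845


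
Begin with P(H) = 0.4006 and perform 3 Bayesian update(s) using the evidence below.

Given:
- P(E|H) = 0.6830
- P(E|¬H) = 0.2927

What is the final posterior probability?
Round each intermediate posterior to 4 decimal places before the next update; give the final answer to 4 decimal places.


Sequential Bayesian updating:

Initial prior: P(H) = 0.4006

Update 1:
  P(E) = 0.6830 × 0.4006 + 0.2927 × 0.5994 = 0.27360980 + 0.17544438 = 0.44905418
  P(H|E) = 0.27360980 / 0.44905418 = 0.6093

Update 2:
  P(E) = 0.6830 × 0.6093 + 0.2927 × 0.3907 = 0.41615190 + 0.11435789 = 0.53050979
  P(H|E) = 0.41615190 / 0.53050979 = 0.7844

Update 3:
  P(E) = 0.6830 × 0.7844 + 0.2927 × 0.2156 = 0.53574520 + 0.06310612 = 0.59885132
  P(H|E) = 0.53574520 / 0.59885132 = 0.8946

Final posterior: 0.8946


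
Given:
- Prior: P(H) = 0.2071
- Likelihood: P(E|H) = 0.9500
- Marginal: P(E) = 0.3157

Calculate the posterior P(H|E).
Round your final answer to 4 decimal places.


Using Bayes' theorem:

P(H|E) = P(E|H) × P(H) / P(E)
       = 0.9500 × 0.2071 / 0.3157
       = 0.19674500 / 0.3157
       = 0.6232

The evidence strengthens our belief in H.
Prior: 0.2071 → Posterior: 0.6232


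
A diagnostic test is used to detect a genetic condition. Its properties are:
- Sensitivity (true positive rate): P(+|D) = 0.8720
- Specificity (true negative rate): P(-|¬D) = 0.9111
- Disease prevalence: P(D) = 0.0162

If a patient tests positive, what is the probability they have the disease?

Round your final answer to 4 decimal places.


Let D = has disease, + = positive test

Given:
- P(D) = 0.0162 (prevalence)
- P(+|D) = 0.8720 (sensitivity)
- P(-|¬D) = 0.9111 (specificity)
- P(+|¬D) = 0.0889 (false positive rate = 1 - specificity)

Step 1: Find P(+)
P(+) = P(+|D)P(D) + P(+|¬D)P(¬D)
     = 0.8720 × 0.0162 + 0.0889 × 0.9838
     = 0.01412640 + 0.08745982
     = 0.10158622

Step 2: Apply Bayes' theorem for P(D|+)
P(D|+) = P(+|D)P(D) / P(+)
       = 0.01412640 / 0.10158622
       = 0.1391


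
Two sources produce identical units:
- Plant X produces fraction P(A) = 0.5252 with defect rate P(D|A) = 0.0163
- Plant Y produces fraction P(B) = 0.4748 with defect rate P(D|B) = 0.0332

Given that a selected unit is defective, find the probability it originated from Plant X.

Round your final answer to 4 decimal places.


Let A = from Plant X, D = defective

Given:
- P(A) = 0.5252, P(B) = 0.4748
- P(D|A) = 0.0163, P(D|B) = 0.0332

Step 1: Find P(D)
P(D) = P(D|A)P(A) + P(D|B)P(B)
     = 0.0163 × 0.5252 + 0.0332 × 0.4748
     = 0.00856076 + 0.01576336
     = 0.02432412

Step 2: Apply Bayes' theorem
P(A|D) = P(D|A)P(A) / P(D)
       = 0.00856076 / 0.02432412
       = 0.3519


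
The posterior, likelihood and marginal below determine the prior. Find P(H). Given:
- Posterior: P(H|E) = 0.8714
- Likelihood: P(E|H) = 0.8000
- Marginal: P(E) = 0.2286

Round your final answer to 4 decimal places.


From Bayes' theorem: P(H|E) = P(E|H) × P(H) / P(E)

Rearranging for P(H):
P(H) = P(H|E) × P(E) / P(E|H)
     = 0.8714 × 0.2286 / 0.8000
     = 0.19920204 / 0.8000
     = 0.2490


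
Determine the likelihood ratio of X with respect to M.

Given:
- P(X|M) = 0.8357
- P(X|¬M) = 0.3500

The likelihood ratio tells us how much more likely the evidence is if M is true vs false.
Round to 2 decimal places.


Likelihood Ratio (LR) = P(X|M) / P(X|¬M)

LR = 0.8357 / 0.3500
   = 2.39

The evidence is 2.39 times more likely if M is true than if M is false.
Because LR exceeds 1, X is evidence for M.


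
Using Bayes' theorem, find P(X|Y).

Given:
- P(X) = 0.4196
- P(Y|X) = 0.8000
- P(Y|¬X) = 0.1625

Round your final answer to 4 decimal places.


Bayes' theorem: P(X|Y) = P(Y|X) × P(X) / P(Y)

Step 1: Calculate P(Y) using law of total probability
P(Y) = P(Y|X)P(X) + P(Y|¬X)P(¬X)
     = 0.8000 × 0.4196 + 0.1625 × 0.5804
     = 0.33568000 + 0.09431500
     = 0.42999500

Step 2: Apply Bayes' theorem
P(X|Y) = P(Y|X) × P(X) / P(Y)
       = 0.33568000 / 0.42999500
       = 0.7807


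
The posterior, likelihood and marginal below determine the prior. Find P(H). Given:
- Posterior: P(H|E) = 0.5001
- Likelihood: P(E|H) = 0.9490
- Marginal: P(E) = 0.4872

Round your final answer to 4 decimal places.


From Bayes' theorem: P(H|E) = P(E|H) × P(H) / P(E)

Rearranging for P(H):
P(H) = P(H|E) × P(E) / P(E|H)
     = 0.5001 × 0.4872 / 0.9490
     = 0.24364872 / 0.9490
     = 0.2567


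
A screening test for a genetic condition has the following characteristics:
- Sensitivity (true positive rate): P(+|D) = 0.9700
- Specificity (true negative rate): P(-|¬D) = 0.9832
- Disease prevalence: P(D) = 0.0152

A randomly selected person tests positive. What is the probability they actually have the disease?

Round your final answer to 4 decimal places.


Let D = has disease, + = positive test

Given:
- P(D) = 0.0152 (prevalence)
- P(+|D) = 0.9700 (sensitivity)
- P(-|¬D) = 0.9832 (specificity)
- P(+|¬D) = 0.0168 (false positive rate = 1 - specificity)

Step 1: Find P(+)
P(+) = P(+|D)P(D) + P(+|¬D)P(¬D)
     = 0.9700 × 0.0152 + 0.0168 × 0.9848
     = 0.01474400 + 0.01654464
     = 0.03128864

Step 2: Apply Bayes' theorem for P(D|+)
P(D|+) = P(+|D)P(D) / P(+)
       = 0.01474400 / 0.03128864
       = 0.4712


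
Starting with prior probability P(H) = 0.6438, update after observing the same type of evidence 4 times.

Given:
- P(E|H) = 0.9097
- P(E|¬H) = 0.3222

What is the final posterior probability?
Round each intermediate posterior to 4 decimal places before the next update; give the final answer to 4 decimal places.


Sequential Bayesian updating:

Initial prior: P(H) = 0.6438

Update 1:
  P(E) = 0.9097 × 0.6438 + 0.3222 × 0.3562 = 0.58566486 + 0.11476764 = 0.70043250
  P(H|E) = 0.58566486 / 0.70043250 = 0.8361

Update 2:
  P(E) = 0.9097 × 0.8361 + 0.3222 × 0.1639 = 0.76060017 + 0.05280858 = 0.81340875
  P(H|E) = 0.76060017 / 0.81340875 = 0.9351

Update 3:
  P(E) = 0.9097 × 0.9351 + 0.3222 × 0.0649 = 0.85066047 + 0.02091078 = 0.87157125
  P(H|E) = 0.85066047 / 0.87157125 = 0.9760

Update 4:
  P(E) = 0.9097 × 0.9760 + 0.3222 × 0.0240 = 0.88786720 + 0.00773280 = 0.89560000
  P(H|E) = 0.88786720 / 0.89560000 = 0.9914

Final posterior: 0.9914


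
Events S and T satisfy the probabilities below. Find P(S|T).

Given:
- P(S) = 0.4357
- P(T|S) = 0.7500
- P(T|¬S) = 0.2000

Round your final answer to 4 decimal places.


Bayes' theorem: P(S|T) = P(T|S) × P(S) / P(T)

Step 1: Calculate P(T) using law of total probability
P(T) = P(T|S)P(S) + P(T|¬S)P(¬S)
     = 0.7500 × 0.4357 + 0.2000 × 0.5643
     = 0.32677500 + 0.11286000
     = 0.43963500

Step 2: Apply Bayes' theorem
P(S|T) = P(T|S) × P(S) / P(T)
       = 0.32677500 / 0.43963500
       = 0.7433


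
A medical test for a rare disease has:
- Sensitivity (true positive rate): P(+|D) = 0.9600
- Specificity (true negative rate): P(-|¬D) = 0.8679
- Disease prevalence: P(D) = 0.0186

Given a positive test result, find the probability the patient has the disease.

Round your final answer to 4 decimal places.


Let D = has disease, + = positive test

Given:
- P(D) = 0.0186 (prevalence)
- P(+|D) = 0.9600 (sensitivity)
- P(-|¬D) = 0.8679 (specificity)
- P(+|¬D) = 0.1321 (false positive rate = 1 - specificity)

Step 1: Find P(+)
P(+) = P(+|D)P(D) + P(+|¬D)P(¬D)
     = 0.9600 × 0.0186 + 0.1321 × 0.9814
     = 0.01785600 + 0.12964294
     = 0.14749894

Step 2: Apply Bayes' theorem for P(D|+)
P(D|+) = P(+|D)P(D) / P(+)
       = 0.01785600 / 0.14749894
       = 0.1211


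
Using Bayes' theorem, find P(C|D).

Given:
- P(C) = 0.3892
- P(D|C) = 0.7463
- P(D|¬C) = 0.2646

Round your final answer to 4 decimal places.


Bayes' theorem: P(C|D) = P(D|C) × P(C) / P(D)

Step 1: Calculate P(D) using law of total probability
P(D) = P(D|C)P(C) + P(D|¬C)P(¬C)
     = 0.7463 × 0.3892 + 0.2646 × 0.6108
     = 0.29045996 + 0.16161768
     = 0.45207764

Step 2: Apply Bayes' theorem
P(C|D) = P(D|C) × P(C) / P(D)
       = 0.29045996 / 0.45207764
       = 0.6425


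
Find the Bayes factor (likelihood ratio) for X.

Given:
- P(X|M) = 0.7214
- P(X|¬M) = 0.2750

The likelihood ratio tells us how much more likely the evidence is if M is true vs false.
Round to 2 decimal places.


Likelihood Ratio (LR) = P(X|M) / P(X|¬M)

LR = 0.7214 / 0.2750
   = 2.62

The evidence is 2.62 times more likely if M is true than if M is false.
Since LR > 1, the evidence supports M over ¬M.


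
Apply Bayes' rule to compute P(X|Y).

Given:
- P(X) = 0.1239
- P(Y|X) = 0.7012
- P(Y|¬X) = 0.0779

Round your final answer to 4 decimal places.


Bayes' theorem: P(X|Y) = P(Y|X) × P(X) / P(Y)

Step 1: Calculate P(Y) using law of total probability
P(Y) = P(Y|X)P(X) + P(Y|¬X)P(¬X)
     = 0.7012 × 0.1239 + 0.0779 × 0.8761
     = 0.08687868 + 0.06824819
     = 0.15512687

Step 2: Apply Bayes' theorem
P(X|Y) = P(Y|X) × P(X) / P(Y)
       = 0.08687868 / 0.15512687
       = 0.5600


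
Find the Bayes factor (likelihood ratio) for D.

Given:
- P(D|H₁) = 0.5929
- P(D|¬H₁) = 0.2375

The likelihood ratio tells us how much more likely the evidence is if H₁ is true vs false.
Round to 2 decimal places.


Likelihood Ratio (LR) = P(D|H₁) / P(D|¬H₁)

LR = 0.5929 / 0.2375
   = 2.50

The evidence is 2.50 times more likely if H₁ is true than if H₁ is false.
LR > 1, so observing D raises the odds in favor of H₁.


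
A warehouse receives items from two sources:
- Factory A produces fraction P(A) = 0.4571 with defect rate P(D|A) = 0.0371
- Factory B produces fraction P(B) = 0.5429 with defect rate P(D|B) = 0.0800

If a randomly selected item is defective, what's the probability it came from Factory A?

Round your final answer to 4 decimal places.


Let A = from Factory A, D = defective

Given:
- P(A) = 0.4571, P(B) = 0.5429
- P(D|A) = 0.0371, P(D|B) = 0.0800

Step 1: Find P(D)
P(D) = P(D|A)P(A) + P(D|B)P(B)
     = 0.0371 × 0.4571 + 0.0800 × 0.5429
     = 0.01695841 + 0.04343200
     = 0.06039041

Step 2: Apply Bayes' theorem
P(A|D) = P(D|A)P(A) / P(D)
       = 0.01695841 / 0.06039041
       = 0.2808
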